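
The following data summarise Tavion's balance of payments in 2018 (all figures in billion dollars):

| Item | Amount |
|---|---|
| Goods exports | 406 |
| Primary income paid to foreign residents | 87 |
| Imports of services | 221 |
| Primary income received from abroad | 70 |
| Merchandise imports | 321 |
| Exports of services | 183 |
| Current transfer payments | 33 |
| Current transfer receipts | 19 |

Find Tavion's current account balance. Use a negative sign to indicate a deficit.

Goods balance = 406 - 321 = 85
Services balance = 183 - 221 = -38
Trade balance (goods + services) = 85 + (-38) = 47
Net primary income = 70 - 87 = -17
Net secondary income = 19 - 33 = -14
Current account = 47 + (-17) + (-14) = 16

16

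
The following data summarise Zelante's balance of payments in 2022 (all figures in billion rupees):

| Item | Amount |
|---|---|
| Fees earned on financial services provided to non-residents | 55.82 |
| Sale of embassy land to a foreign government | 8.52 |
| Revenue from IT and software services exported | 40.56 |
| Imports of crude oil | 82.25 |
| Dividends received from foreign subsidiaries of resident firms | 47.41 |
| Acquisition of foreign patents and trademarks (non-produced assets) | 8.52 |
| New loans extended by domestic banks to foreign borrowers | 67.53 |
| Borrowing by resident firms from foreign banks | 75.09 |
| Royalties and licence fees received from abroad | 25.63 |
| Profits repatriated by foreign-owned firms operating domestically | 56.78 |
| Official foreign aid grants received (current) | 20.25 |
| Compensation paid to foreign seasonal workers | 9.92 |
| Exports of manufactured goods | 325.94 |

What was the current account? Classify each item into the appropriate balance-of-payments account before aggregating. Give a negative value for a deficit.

Goods: -82.25 + 325.94 = 243.69
Services: 40.56 + 55.82 + 25.63 = 122.01
Primary income: -56.78 + 47.41 - 9.92 = -19.29
Secondary income: 20.25
Current account = 243.69 + 122.01 + (-19.29) + 20.25 = 366.66
(Excluded from the current account — capital account: sale of embassy land to a foreign government 8.52, acquisition of foreign patents and trademarks (non-produced assets) 8.52; financial account: new loans extended by domestic banks to foreign borrowers 67.53, borrowing by resident firms from foreign banks 75.09.)

366.66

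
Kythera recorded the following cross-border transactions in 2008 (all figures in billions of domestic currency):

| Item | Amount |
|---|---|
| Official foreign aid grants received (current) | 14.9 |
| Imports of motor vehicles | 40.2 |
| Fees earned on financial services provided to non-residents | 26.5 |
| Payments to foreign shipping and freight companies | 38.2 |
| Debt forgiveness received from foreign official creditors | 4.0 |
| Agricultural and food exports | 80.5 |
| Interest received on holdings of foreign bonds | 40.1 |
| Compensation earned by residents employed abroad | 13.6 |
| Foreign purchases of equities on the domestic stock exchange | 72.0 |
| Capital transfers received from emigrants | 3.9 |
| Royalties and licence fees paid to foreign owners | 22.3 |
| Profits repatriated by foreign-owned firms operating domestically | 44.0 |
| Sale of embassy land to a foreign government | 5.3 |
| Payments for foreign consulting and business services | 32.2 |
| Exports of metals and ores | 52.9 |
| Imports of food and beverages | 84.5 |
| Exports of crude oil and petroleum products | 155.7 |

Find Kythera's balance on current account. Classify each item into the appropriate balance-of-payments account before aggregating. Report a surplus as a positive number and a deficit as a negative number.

Goods: 52.9 - 40.2 + 80.5 + 155.7 - 84.5 = 164.4
Services: 26.5 - 38.2 - 22.3 - 32.2 = -66.2
Primary income: -44.0 + 13.6 + 40.1 = 9.7
Secondary income: 14.9
Current account = 164.4 + (-66.2) + 9.7 + 14.9 = 122.8
(Excluded from the current account — capital account: debt forgiveness received from foreign official creditors 4.0, capital transfers received from emigrants 3.9, sale of embassy land to a foreign government 5.3; financial account: foreign purchases of equities on the domestic stock exchange 72.0.)

122.8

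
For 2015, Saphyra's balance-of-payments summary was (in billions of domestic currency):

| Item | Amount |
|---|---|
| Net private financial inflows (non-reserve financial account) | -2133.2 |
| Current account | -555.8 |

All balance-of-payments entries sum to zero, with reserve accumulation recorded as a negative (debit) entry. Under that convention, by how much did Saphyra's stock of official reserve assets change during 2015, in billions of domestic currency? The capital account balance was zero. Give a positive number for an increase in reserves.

-2689.0

Official reserve transactions balance = -((-555.8) + (-2133.2)) = 2689.0
An accumulation of reserves is recorded as a debit (negative entry), so the change in the stock of reserves is the negative of that balance.
Change in official reserves = -(2689.0) = -2689.0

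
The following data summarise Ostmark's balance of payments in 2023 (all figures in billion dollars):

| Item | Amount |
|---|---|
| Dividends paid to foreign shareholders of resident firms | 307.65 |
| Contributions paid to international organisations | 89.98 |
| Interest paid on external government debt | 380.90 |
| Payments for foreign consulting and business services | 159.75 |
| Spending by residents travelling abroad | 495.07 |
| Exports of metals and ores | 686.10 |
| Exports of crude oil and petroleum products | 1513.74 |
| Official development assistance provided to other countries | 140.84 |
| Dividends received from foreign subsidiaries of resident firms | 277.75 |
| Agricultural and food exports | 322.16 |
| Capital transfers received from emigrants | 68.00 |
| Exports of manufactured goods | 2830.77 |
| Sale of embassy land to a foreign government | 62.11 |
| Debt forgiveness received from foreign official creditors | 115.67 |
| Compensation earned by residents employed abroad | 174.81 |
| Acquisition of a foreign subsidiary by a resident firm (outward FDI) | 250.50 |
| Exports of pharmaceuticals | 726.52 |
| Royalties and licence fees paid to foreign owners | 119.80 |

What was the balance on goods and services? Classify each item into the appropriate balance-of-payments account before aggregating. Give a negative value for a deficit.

5304.67

Goods: 1513.74 + 2830.77 + 322.16 + 686.10 + 726.52 = 6079.29
Services: -495.07 - 159.75 - 119.80 = -774.62
Trade balance = 6079.29 + (-774.62) = 5304.67
(Excluded from the trade balance — primary income: dividends paid to foreign shareholders of resident firms 307.65, interest paid on external government debt 380.90, dividends received from foreign subsidiaries of resident firms 277.75, compensation earned by residents employed abroad 174.81; secondary income: contributions paid to international organisations 89.98, official development assistance provided to other countries 140.84; capital account: capital transfers received from emigrants 68.00, sale of embassy land to a foreign government 62.11, debt forgiveness received from foreign official creditors 115.67; financial account: acquisition of a foreign subsidiary by a resident firm (outward FDI) 250.50.)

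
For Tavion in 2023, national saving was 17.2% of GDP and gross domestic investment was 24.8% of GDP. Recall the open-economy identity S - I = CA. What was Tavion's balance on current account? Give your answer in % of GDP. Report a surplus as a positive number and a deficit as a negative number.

S - I = CA (net lending to the rest of the world).
CA = S - I = 17.2 - 24.8 = -7.6

-7.6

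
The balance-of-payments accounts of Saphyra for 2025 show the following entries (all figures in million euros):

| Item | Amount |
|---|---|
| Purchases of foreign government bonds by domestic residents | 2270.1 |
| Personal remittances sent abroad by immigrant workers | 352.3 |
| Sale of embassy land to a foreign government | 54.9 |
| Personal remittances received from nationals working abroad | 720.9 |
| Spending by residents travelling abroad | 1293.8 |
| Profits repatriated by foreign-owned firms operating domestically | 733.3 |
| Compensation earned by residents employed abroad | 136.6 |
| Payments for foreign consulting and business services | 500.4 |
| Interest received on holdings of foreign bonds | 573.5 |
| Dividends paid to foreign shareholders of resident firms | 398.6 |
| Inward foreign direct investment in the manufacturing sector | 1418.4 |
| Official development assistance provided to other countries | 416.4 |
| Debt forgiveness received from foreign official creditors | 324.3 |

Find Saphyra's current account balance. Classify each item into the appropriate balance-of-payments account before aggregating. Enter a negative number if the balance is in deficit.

Services: -500.4 - 1293.8 = -1794.2
Primary income: -398.6 + 573.5 + 136.6 - 733.3 = -421.8
Secondary income: -352.3 + 720.9 - 416.4 = -47.8
Current account = (-1794.2) + (-421.8) + (-47.8) = -2263.8
(Excluded from the current account — financial account: purchases of foreign government bonds by domestic residents 2270.1, inward foreign direct investment in the manufacturing sector 1418.4; capital account: sale of embassy land to a foreign government 54.9, debt forgiveness received from foreign official creditors 324.3.)

-2263.8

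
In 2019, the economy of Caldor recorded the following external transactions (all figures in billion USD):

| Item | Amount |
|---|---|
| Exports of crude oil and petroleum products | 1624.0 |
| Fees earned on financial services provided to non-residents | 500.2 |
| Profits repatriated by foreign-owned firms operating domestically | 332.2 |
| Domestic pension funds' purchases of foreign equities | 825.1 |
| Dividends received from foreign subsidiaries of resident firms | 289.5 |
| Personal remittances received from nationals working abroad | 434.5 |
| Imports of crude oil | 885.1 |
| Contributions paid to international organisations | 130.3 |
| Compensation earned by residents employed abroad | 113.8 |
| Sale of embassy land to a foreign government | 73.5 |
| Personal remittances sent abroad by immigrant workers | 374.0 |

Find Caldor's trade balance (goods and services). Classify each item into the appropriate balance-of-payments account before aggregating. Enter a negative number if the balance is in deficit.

1239.1

Goods: -885.1 + 1624.0 = 738.9
Services: 500.2
Trade balance = 738.9 + 500.2 = 1239.1
(Excluded from the trade balance — primary income: profits repatriated by foreign-owned firms operating domestically 332.2, dividends received from foreign subsidiaries of resident firms 289.5, compensation earned by residents employed abroad 113.8; financial account: domestic pension funds' purchases of foreign equities 825.1; secondary income: personal remittances received from nationals working abroad 434.5, contributions paid to international organisations 130.3, personal remittances sent abroad by immigrant workers 374.0; capital account: sale of embassy land to a foreign government 73.5.)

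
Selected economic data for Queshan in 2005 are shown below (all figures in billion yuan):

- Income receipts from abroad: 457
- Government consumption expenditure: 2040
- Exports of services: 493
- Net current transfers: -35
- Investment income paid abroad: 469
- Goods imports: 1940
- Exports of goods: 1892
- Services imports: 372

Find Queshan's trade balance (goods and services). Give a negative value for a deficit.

73

Goods balance = 1892 - 1940 = -48
Services balance = 493 - 372 = 121
Trade balance (goods + services) = -48 + 121 = 73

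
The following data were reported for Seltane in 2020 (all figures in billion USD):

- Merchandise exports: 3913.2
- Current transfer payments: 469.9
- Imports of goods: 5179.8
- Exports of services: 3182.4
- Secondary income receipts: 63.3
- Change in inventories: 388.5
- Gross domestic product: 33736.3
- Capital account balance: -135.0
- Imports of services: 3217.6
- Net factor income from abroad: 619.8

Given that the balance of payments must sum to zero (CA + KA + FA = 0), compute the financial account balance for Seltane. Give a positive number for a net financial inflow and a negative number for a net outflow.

1223.6

Goods balance = 3913.2 - 5179.8 = -1266.6
Services balance = 3182.4 - 3217.6 = -35.2
Trade balance (goods + services) = -1266.6 + (-35.2) = -1301.8
Net primary income = 619.8
Net secondary income = 63.3 - 469.9 = -406.6
Current account = -1301.8 + 619.8 + (-406.6) = -1088.6
Financial account = -(-1088.6 + (-135.0)) = 1223.6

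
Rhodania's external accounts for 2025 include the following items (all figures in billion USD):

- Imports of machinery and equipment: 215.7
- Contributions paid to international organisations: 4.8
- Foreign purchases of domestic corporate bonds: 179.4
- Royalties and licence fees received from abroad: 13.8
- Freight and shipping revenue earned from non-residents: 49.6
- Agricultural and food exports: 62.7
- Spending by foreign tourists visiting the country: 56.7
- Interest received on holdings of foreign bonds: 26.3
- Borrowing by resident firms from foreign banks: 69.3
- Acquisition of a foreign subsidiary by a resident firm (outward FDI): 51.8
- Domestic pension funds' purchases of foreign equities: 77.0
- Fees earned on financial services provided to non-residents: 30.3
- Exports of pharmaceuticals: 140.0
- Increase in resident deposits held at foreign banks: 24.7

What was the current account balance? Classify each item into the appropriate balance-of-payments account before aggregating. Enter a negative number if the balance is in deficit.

Goods: 140.0 - 215.7 + 62.7 = -13.0
Services: 49.6 + 56.7 + 13.8 + 30.3 = 150.4
Primary income: 26.3
Secondary income: -4.8
Current account = (-13.0) + 150.4 + 26.3 + (-4.8) = 158.9
(Excluded from the current account — financial account: foreign purchases of domestic corporate bonds 179.4, borrowing by resident firms from foreign banks 69.3, acquisition of a foreign subsidiary by a resident firm (outward FDI) 51.8, domestic pension funds' purchases of foreign equities 77.0, increase in resident deposits held at foreign banks 24.7.)

158.9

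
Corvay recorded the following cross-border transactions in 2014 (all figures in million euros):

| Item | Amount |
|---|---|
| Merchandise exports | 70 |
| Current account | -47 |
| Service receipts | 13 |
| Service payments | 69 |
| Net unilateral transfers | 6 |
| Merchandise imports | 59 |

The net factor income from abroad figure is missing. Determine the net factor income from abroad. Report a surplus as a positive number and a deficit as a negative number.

Current account = goods balance + services balance + net primary income + net secondary income
Sum of the known components = -39
Net factor income from abroad = CA - (known components) = -47 - (-39) = -8

-8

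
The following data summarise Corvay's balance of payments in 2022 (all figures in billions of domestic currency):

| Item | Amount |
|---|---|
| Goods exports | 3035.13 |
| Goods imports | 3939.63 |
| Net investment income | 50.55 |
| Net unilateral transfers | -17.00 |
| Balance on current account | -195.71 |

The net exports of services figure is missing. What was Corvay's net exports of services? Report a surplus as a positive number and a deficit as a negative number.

Current account = goods balance + services balance + net primary income + net secondary income
Sum of the known components = -870.95
Net exports of services = CA - (known components) = -195.71 - (-870.95) = 675.24

675.24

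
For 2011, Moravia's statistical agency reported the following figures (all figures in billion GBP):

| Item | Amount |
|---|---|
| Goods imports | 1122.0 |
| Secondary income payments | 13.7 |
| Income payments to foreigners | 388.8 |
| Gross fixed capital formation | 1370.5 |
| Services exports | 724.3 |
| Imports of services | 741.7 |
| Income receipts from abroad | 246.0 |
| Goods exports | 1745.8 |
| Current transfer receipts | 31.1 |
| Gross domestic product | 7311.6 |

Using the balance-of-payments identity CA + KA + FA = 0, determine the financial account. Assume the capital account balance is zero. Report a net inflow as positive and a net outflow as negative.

-481.0

Goods balance = 1745.8 - 1122.0 = 623.8
Services balance = 724.3 - 741.7 = -17.4
Trade balance (goods + services) = 623.8 + (-17.4) = 606.4
Net primary income = 246.0 - 388.8 = -142.8
Net secondary income = 31.1 - 13.7 = 17.4
Current account = 606.4 + (-142.8) + 17.4 = 481.0
Financial account = -(481.0) = -481.0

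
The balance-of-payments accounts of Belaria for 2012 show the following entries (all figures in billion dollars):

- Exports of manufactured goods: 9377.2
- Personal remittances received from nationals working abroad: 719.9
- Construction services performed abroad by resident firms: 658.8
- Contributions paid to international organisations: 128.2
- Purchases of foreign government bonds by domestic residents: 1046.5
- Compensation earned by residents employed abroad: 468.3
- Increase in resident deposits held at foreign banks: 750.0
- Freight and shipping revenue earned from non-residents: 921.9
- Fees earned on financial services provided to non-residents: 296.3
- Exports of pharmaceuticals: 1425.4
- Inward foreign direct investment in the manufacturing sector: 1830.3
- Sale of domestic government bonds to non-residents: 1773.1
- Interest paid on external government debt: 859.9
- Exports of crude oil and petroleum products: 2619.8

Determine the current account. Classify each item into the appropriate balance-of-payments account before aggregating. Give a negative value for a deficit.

15499.5

Goods: 2619.8 + 9377.2 + 1425.4 = 13422.4
Services: 921.9 + 658.8 + 296.3 = 1877.0
Primary income: -859.9 + 468.3 = -391.6
Secondary income: -128.2 + 719.9 = 591.7
Current account = 13422.4 + 1877.0 + (-391.6) + 591.7 = 15499.5
(Excluded from the current account — financial account: purchases of foreign government bonds by domestic residents 1046.5, increase in resident deposits held at foreign banks 750.0, inward foreign direct investment in the manufacturing sector 1830.3, sale of domestic government bonds to non-residents 1773.1.)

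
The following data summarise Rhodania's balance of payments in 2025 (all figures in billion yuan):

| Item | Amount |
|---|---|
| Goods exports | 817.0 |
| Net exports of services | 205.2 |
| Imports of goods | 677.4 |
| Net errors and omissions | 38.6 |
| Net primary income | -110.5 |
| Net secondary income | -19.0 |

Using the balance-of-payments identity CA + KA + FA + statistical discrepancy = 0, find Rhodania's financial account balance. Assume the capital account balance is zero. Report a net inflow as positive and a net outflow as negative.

-253.9

Goods balance = 817.0 - 677.4 = 139.6
Services balance = 205.2
Trade balance (goods + services) = 139.6 + 205.2 = 344.8
Net primary income = -110.5
Net secondary income = -19.0
Current account = 344.8 + (-110.5) + (-19.0) = 215.3
Financial account = -(215.3 + 38.6) = -253.9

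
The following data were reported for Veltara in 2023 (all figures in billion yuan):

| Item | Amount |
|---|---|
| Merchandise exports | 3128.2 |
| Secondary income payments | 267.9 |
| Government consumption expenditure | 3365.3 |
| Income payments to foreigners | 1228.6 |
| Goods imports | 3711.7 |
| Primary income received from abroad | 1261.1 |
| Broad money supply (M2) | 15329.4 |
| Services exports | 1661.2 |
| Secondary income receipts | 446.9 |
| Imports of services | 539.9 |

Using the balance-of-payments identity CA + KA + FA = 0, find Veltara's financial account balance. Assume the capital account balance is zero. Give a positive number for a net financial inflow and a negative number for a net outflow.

Goods balance = 3128.2 - 3711.7 = -583.5
Services balance = 1661.2 - 539.9 = 1121.3
Trade balance (goods + services) = -583.5 + 1121.3 = 537.8
Net primary income = 1261.1 - 1228.6 = 32.5
Net secondary income = 446.9 - 267.9 = 179.0
Current account = 537.8 + 32.5 + 179.0 = 749.3
Financial account = -(749.3) = -749.3

-749.3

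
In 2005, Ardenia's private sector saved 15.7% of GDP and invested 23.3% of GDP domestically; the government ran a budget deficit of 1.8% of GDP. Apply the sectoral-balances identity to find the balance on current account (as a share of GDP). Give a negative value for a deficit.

By the sectoral-balances identity, CA = (S_private - I) + (T - G).
Private balance = 15.7 - 23.3 = -7.6
Government balance (T - G) = -1.8
CA = -7.6 + (-1.8) = -9.4

-9.4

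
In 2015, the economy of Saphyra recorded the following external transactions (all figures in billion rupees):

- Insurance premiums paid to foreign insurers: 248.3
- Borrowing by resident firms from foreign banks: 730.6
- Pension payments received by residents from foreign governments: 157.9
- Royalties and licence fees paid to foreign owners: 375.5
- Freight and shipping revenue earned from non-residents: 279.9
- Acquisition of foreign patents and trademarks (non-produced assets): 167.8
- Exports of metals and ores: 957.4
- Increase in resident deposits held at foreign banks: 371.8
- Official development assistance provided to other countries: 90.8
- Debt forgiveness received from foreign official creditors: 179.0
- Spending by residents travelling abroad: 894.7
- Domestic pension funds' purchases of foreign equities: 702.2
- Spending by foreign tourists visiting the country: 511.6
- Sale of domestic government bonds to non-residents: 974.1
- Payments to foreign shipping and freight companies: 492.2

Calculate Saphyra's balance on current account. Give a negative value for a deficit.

-194.7

Goods: 957.4
Services: -894.7 + 279.9 - 492.2 + 511.6 - 375.5 - 248.3 = -1219.2
Secondary income: 157.9 - 90.8 = 67.1
Current account = 957.4 + (-1219.2) + 67.1 = -194.7
(Excluded from the current account — financial account: borrowing by resident firms from foreign banks 730.6, increase in resident deposits held at foreign banks 371.8, domestic pension funds' purchases of foreign equities 702.2, sale of domestic government bonds to non-residents 974.1; capital account: acquisition of foreign patents and trademarks (non-produced assets) 167.8, debt forgiveness received from foreign official creditors 179.0.)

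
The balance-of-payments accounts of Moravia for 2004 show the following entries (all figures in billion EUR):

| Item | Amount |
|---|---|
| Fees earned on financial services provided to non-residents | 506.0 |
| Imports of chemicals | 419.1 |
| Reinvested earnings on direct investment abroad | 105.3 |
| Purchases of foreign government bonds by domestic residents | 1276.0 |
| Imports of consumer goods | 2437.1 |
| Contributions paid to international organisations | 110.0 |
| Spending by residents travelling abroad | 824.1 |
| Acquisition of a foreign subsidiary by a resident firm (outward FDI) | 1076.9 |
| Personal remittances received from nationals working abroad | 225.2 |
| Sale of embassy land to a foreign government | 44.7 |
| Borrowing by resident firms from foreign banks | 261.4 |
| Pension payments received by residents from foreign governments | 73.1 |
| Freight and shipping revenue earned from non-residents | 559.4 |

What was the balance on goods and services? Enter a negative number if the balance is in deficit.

-2614.9

Goods: -2437.1 - 419.1 = -2856.2
Services: 559.4 + 506.0 - 824.1 = 241.3
Trade balance = -2856.2 + 241.3 = -2614.9
(Excluded from the trade balance — primary income: reinvested earnings on direct investment abroad 105.3; financial account: purchases of foreign government bonds by domestic residents 1276.0, acquisition of a foreign subsidiary by a resident firm (outward FDI) 1076.9, borrowing by resident firms from foreign banks 261.4; secondary income: contributions paid to international organisations 110.0, personal remittances received from nationals working abroad 225.2, pension payments received by residents from foreign governments 73.1; capital account: sale of embassy land to a foreign government 44.7.)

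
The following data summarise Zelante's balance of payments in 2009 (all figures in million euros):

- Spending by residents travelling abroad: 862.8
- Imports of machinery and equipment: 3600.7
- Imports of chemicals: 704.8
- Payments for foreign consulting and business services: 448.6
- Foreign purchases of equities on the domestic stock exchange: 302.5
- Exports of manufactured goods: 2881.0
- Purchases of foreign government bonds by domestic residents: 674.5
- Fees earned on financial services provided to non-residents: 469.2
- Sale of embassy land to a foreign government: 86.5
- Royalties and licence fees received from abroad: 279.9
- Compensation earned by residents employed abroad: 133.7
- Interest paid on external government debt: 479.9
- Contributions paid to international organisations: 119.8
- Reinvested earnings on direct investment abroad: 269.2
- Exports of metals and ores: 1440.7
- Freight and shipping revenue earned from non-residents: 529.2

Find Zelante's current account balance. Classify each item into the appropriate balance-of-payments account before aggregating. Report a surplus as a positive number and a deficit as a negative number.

-213.7

Goods: -704.8 - 3600.7 + 2881.0 + 1440.7 = 16.2
Services: -862.8 - 448.6 + 279.9 + 469.2 + 529.2 = -33.1
Primary income: 269.2 + 133.7 - 479.9 = -77.0
Secondary income: -119.8
Current account = 16.2 + (-33.1) + (-77.0) + (-119.8) = -213.7
(Excluded from the current account — financial account: foreign purchases of equities on the domestic stock exchange 302.5, purchases of foreign government bonds by domestic residents 674.5; capital account: sale of embassy land to a foreign government 86.5.)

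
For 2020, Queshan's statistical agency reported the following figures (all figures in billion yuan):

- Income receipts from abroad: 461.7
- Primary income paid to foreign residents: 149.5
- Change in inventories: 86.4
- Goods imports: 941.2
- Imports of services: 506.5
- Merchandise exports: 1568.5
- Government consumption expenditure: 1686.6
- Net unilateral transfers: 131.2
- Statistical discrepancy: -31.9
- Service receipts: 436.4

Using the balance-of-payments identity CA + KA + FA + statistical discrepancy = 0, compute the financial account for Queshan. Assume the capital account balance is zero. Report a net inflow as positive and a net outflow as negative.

-968.7

Goods balance = 1568.5 - 941.2 = 627.3
Services balance = 436.4 - 506.5 = -70.1
Trade balance (goods + services) = 627.3 + (-70.1) = 557.2
Net primary income = 461.7 - 149.5 = 312.2
Net secondary income = 131.2
Current account = 557.2 + 312.2 + 131.2 = 1000.6
Financial account = -(1000.6 + (-31.9)) = -968.7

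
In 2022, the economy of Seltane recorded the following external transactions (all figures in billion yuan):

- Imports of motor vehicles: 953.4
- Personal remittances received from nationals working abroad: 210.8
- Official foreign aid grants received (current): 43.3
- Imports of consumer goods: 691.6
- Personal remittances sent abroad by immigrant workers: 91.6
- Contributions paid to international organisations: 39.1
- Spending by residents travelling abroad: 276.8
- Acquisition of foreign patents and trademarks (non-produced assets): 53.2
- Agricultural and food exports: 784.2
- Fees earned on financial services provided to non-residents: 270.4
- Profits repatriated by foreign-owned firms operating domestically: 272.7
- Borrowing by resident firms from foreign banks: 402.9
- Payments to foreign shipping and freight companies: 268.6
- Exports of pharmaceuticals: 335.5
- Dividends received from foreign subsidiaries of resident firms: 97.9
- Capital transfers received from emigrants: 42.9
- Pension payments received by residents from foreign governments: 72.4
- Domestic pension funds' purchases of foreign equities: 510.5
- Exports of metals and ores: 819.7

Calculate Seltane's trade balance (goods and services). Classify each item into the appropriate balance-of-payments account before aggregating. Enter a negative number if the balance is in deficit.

19.4

Goods: -691.6 - 953.4 + 819.7 + 784.2 + 335.5 = 294.4
Services: -268.6 - 276.8 + 270.4 = -275.0
Trade balance = 294.4 + (-275.0) = 19.4
(Excluded from the trade balance — secondary income: personal remittances received from nationals working abroad 210.8, official foreign aid grants received (current) 43.3, personal remittances sent abroad by immigrant workers 91.6, contributions paid to international organisations 39.1, pension payments received by residents from foreign governments 72.4; capital account: acquisition of foreign patents and trademarks (non-produced assets) 53.2, capital transfers received from emigrants 42.9; primary income: profits repatriated by foreign-owned firms operating domestically 272.7, dividends received from foreign subsidiaries of resident firms 97.9; financial account: borrowing by resident firms from foreign banks 402.9, domestic pension funds' purchases of foreign equities 510.5.)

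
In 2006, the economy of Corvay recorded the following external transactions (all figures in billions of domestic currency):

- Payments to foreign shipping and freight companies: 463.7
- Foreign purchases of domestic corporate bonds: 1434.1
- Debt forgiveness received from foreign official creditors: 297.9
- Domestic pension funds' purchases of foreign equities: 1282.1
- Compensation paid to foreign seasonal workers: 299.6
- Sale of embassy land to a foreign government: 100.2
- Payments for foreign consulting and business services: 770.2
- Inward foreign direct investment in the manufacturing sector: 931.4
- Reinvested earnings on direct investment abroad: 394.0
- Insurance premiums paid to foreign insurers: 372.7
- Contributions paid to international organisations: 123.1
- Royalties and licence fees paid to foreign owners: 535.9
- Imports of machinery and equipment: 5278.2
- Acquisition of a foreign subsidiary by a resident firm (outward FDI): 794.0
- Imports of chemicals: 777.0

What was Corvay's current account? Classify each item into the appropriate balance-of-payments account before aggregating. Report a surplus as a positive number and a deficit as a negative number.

-8226.4

Goods: -777.0 - 5278.2 = -6055.2
Services: -372.7 - 463.7 - 535.9 - 770.2 = -2142.5
Primary income: -299.6 + 394.0 = 94.4
Secondary income: -123.1
Current account = (-6055.2) + (-2142.5) + 94.4 + (-123.1) = -8226.4
(Excluded from the current account — financial account: foreign purchases of domestic corporate bonds 1434.1, domestic pension funds' purchases of foreign equities 1282.1, inward foreign direct investment in the manufacturing sector 931.4, acquisition of a foreign subsidiary by a resident firm (outward FDI) 794.0; capital account: debt forgiveness received from foreign official creditors 297.9, sale of embassy land to a foreign government 100.2.)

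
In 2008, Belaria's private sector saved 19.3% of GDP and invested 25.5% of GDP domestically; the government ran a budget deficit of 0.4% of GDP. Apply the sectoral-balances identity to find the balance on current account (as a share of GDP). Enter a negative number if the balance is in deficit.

-6.6

By the sectoral-balances identity, CA = (S_private - I) + (T - G).
Private balance = 19.3 - 25.5 = -6.2
Government balance (T - G) = -0.4
CA = -6.2 + (-0.4) = -6.6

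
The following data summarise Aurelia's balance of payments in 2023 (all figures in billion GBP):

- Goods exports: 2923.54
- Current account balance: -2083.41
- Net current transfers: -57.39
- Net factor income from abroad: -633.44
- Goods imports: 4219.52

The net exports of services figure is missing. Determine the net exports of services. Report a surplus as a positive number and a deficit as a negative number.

-96.60

Current account = goods balance + services balance + net primary income + net secondary income
Sum of the known components = -1986.81
Net exports of services = CA - (known components) = -2083.41 - (-1986.81) = -96.60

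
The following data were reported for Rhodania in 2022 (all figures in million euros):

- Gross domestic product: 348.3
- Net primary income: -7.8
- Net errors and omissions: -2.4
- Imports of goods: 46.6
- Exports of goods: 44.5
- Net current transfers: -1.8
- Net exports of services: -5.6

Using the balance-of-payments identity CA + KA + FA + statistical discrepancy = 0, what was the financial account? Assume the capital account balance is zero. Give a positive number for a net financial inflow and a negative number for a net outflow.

Goods balance = 44.5 - 46.6 = -2.1
Services balance = -5.6
Trade balance (goods + services) = -2.1 + (-5.6) = -7.7
Net primary income = -7.8
Net secondary income = -1.8
Current account = -7.7 + (-7.8) + (-1.8) = -17.3
Financial account = -(-17.3 + (-2.4)) = 19.7

19.7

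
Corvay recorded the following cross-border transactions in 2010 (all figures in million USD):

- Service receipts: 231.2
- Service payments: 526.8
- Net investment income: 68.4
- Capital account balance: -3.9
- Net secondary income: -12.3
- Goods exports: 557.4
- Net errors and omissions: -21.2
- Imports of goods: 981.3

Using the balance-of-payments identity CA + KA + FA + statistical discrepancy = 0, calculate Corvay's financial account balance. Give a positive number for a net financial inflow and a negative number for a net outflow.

688.5

Goods balance = 557.4 - 981.3 = -423.9
Services balance = 231.2 - 526.8 = -295.6
Trade balance (goods + services) = -423.9 + (-295.6) = -719.5
Net primary income = 68.4
Net secondary income = -12.3
Current account = -719.5 + 68.4 + (-12.3) = -663.4
Financial account = -(-663.4 + (-3.9) + (-21.2)) = 688.5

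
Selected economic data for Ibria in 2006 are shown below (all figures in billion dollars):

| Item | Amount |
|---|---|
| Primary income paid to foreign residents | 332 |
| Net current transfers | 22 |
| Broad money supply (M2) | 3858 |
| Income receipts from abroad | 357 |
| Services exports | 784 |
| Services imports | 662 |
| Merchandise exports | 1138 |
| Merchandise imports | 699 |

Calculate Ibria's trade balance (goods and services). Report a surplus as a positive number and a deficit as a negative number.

561

Goods balance = 1138 - 699 = 439
Services balance = 784 - 662 = 122
Trade balance (goods + services) = 439 + 122 = 561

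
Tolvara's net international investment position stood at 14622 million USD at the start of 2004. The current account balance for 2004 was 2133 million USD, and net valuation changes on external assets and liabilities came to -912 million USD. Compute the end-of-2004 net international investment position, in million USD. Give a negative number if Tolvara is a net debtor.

Change in NIIP = current account + net valuation change = 2133 + (-912) = 1221
End-of-year NIIP = 14622 + 1221 = 15843

15843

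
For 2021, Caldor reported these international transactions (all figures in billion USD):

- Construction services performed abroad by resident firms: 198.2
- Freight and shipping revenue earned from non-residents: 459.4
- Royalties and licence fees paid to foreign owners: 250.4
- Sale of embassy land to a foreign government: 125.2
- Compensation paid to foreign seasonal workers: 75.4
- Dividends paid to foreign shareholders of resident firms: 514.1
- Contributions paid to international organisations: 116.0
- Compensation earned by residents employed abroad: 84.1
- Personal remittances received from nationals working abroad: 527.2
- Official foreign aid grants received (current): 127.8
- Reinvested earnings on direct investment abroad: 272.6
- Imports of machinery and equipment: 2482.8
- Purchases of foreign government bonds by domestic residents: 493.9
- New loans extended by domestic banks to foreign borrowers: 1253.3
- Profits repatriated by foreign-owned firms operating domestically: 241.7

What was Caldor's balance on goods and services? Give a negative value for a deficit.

-2075.6

Goods: -2482.8
Services: -250.4 + 459.4 + 198.2 = 407.2
Trade balance = -2482.8 + 407.2 = -2075.6
(Excluded from the trade balance — capital account: sale of embassy land to a foreign government 125.2; primary income: compensation paid to foreign seasonal workers 75.4, dividends paid to foreign shareholders of resident firms 514.1, compensation earned by residents employed abroad 84.1, reinvested earnings on direct investment abroad 272.6, profits repatriated by foreign-owned firms operating domestically 241.7; secondary income: contributions paid to international organisations 116.0, personal remittances received from nationals working abroad 527.2, official foreign aid grants received (current) 127.8; financial account: purchases of foreign government bonds by domestic residents 493.9, new loans extended by domestic banks to foreign borrowers 1253.3.)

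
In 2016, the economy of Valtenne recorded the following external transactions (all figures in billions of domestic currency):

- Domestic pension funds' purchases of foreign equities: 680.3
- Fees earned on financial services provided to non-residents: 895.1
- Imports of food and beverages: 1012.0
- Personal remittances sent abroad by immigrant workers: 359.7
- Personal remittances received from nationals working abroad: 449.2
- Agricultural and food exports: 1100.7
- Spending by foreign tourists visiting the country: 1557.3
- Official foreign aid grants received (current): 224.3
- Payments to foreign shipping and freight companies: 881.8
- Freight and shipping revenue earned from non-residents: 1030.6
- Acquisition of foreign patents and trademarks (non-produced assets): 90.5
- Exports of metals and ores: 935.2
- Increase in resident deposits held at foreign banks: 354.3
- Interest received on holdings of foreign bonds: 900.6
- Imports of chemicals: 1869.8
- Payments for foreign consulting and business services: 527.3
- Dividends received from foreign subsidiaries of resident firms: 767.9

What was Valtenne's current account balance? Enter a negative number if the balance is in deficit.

3210.3

Goods: 935.2 + 1100.7 - 1869.8 - 1012.0 = -845.9
Services: 895.1 - 527.3 + 1557.3 - 881.8 + 1030.6 = 2073.9
Primary income: 767.9 + 900.6 = 1668.5
Secondary income: 224.3 + 449.2 - 359.7 = 313.8
Current account = (-845.9) + 2073.9 + 1668.5 + 313.8 = 3210.3
(Excluded from the current account — financial account: domestic pension funds' purchases of foreign equities 680.3, increase in resident deposits held at foreign banks 354.3; capital account: acquisition of foreign patents and trademarks (non-produced assets) 90.5.)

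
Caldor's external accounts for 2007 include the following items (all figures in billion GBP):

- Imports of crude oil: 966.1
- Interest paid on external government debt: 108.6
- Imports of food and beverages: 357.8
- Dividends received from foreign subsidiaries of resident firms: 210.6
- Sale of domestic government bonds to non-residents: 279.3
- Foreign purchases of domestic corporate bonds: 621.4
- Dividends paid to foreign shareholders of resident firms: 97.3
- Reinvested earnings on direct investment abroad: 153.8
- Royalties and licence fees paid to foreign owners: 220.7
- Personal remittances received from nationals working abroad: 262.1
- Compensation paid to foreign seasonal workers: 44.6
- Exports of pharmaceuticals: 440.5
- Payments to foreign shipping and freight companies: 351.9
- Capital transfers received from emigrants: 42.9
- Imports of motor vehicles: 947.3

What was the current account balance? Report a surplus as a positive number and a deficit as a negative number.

-2027.3

Goods: 440.5 - 357.8 - 966.1 - 947.3 = -1830.7
Services: -220.7 - 351.9 = -572.6
Primary income: 153.8 - 44.6 - 97.3 + 210.6 - 108.6 = 113.9
Secondary income: 262.1
Current account = (-1830.7) + (-572.6) + 113.9 + 262.1 = -2027.3
(Excluded from the current account — financial account: sale of domestic government bonds to non-residents 279.3, foreign purchases of domestic corporate bonds 621.4; capital account: capital transfers received from emigrants 42.9.)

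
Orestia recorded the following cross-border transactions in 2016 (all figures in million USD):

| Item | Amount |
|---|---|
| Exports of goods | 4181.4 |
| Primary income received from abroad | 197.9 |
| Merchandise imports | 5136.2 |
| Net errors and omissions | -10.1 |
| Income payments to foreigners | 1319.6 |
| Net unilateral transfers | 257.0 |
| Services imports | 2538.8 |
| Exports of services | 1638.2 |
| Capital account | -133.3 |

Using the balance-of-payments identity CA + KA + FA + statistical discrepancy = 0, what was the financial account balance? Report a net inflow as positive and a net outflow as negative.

Goods balance = 4181.4 - 5136.2 = -954.8
Services balance = 1638.2 - 2538.8 = -900.6
Trade balance (goods + services) = -954.8 + (-900.6) = -1855.4
Net primary income = 197.9 - 1319.6 = -1121.7
Net secondary income = 257.0
Current account = -1855.4 + (-1121.7) + 257.0 = -2720.1
Financial account = -(-2720.1 + (-133.3) + (-10.1)) = 2863.5

2863.5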